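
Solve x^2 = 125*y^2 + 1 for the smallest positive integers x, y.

(x, y) = (930249, 83204)

First expand sqrt(125) as a continued fraction. With x_i = (sqrt(125) + m_i)/d_i and (m_0, d_0) = (0, 1): a_0 = floor(sqrt(125)) = 11, since 11^2 = 121 <= 125 < 144 = 12^2.
Iterate m_{i+1} = d_i*a_i - m_i, d_{i+1} = (125 - m_{i+1}^2)/d_i, a_{i+1} = floor((a_0 + m_{i+1})/d_{i+1}):
  m_1 = 1*11 - 0 = 11, d_1 = (125 - 11^2)/1 = 4/1 = 4, a_1 = floor((11 + 11)/4) = 5.
  m_2 = 4*5 - 11 = 9, d_2 = (125 - 9^2)/4 = 44/4 = 11, a_2 = floor((11 + 9)/11) = 1.
  m_3 = 11*1 - 9 = 2, d_3 = (125 - 2^2)/11 = 121/11 = 11, a_3 = floor((11 + 2)/11) = 1.
  m_4 = 11*1 - 2 = 9, d_4 = (125 - 9^2)/11 = 44/11 = 4, a_4 = floor((11 + 9)/4) = 5.
  m_5 = 4*5 - 9 = 11, d_5 = (125 - 11^2)/4 = 4/4 = 1, a_5 = floor((11 + 11)/1) = 22.
  m_6 = 1*22 - 11 = 11, d_6 = (125 - 11^2)/1 = 4/1 = 4: (m_6, d_6) = (m_1, d_1) = (11, 4), so from here the quotients repeat a_1, ..., a_5; the period length is 5.
So sqrt(125) = [11; (5, 1, 1, 5, 22)] with period length k = 5.
k is odd, so (p_{k-1}, q_{k-1}) only solves x^2 - 125y^2 = -1 and the fundamental solution of x^2 - 125y^2 = 1 is (p_{2k-1}, q_{2k-1}) = (p_9, q_9); compute convergents through index 9, running through the period twice.
Convergents (p_i = a_i*p_{i-1} + p_{i-2}, q_i = a_i*q_{i-1} + q_{i-2} with p_{-2}=0, p_{-1}=1, q_{-2}=1, q_{-1}=0):
  i=0: a_0=11, p_0 = 11*1 + 0 = 11, q_0 = 11*0 + 1 = 1.
  i=1: a_1=5, p_1 = 5*11 + 1 = 56, q_1 = 5*1 + 0 = 5.
  i=2: a_2=1, p_2 = 1*56 + 11 = 67, q_2 = 1*5 + 1 = 6.
  i=3: a_3=1, p_3 = 1*67 + 56 = 123, q_3 = 1*6 + 5 = 11.
  i=4: a_4=5, p_4 = 5*123 + 67 = 682, q_4 = 5*11 + 6 = 61.
  i=5: a_5=22, p_5 = 22*682 + 123 = 15127, q_5 = 22*61 + 11 = 1353.
  i=6: a_6=5, p_6 = 5*15127 + 682 = 76317, q_6 = 5*1353 + 61 = 6826.
  i=7: a_7=1, p_7 = 1*76317 + 15127 = 91444, q_7 = 1*6826 + 1353 = 8179.
  i=8: a_8=1, p_8 = 1*91444 + 76317 = 167761, q_8 = 1*8179 + 6826 = 15005.
  i=9: a_9=5, p_9 = 5*167761 + 91444 = 930249, q_9 = 5*15005 + 8179 = 83204.
Indeed p_4^2 - 125*q_4^2 = 465124 - 465125 = -1, not +1.
Check: 930249^2 - 125*83204^2 = 865363202001 - 865363202000 = 1, so (x, y) = (930249, 83204) solves the equation, and by the theorem it is the least positive solution.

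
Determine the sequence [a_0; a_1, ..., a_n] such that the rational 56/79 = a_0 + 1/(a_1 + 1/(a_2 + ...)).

[0; 1, 2, 2, 3, 3]

Run the Euclidean algorithm on 56 and 79; the successive quotients are the partial quotients a_0, a_1, ... (each step inverts the fractional part left over by the previous one):
  56 = 0*79 + 56, so a_0 = 0.
  79 = 1*56 + 23, so a_1 = 1.
  56 = 2*23 + 10, so a_2 = 2.
  23 = 2*10 + 3, so a_3 = 2.
  10 = 3*3 + 1, so a_4 = 3.
  3 = 3*1 + 0, so a_5 = 3.
The remainder reaches 0 after 6 divisions, so the expansion has 6 partial quotients, read off in order.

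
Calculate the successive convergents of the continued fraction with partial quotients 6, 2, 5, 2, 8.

6/1, 13/2, 71/11, 155/24, 1311/203

Using the convergent recurrence p_i = a_i*p_{i-1} + p_{i-2}, q_i = a_i*q_{i-1} + q_{i-2} with p_{-2}=0, p_{-1}=1, q_{-2}=1, q_{-1}=0:
  i=0: a_0=6, p_0 = 6*1 + 0 = 6, q_0 = 6*0 + 1 = 1.
  i=1: a_1=2, p_1 = 2*6 + 1 = 13, q_1 = 2*1 + 0 = 2.
  i=2: a_2=5, p_2 = 5*13 + 6 = 71, q_2 = 5*2 + 1 = 11.
  i=3: a_3=2, p_3 = 2*71 + 13 = 155, q_3 = 2*11 + 2 = 24.
  i=4: a_4=8, p_4 = 8*155 + 71 = 1311, q_4 = 8*24 + 11 = 203.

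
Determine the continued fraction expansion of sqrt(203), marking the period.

[14; (4, 28)]

Write x_i = (sqrt(203) + m_i)/d_i with (m_0, d_0) = (0, 1). a_0 = floor(sqrt(203)) = 14, since 14^2 = 196 <= 203 < 225 = 15^2.
Iterate m_{i+1} = d_i*a_i - m_i, d_{i+1} = (203 - m_{i+1}^2)/d_i, a_{i+1} = floor((a_0 + m_{i+1})/d_{i+1}):
  m_1 = 1*14 - 0 = 14, d_1 = (203 - 14^2)/1 = 7/1 = 7, a_1 = floor((14 + 14)/7) = 4.
  m_2 = 7*4 - 14 = 14, d_2 = (203 - 14^2)/7 = 7/7 = 1, a_2 = floor((14 + 14)/1) = 28.
  m_3 = 1*28 - 14 = 14, d_3 = (203 - 14^2)/1 = 7/1 = 7: (m_3, d_3) = (m_1, d_1) = (14, 7), so from here the quotients repeat a_1, a_2; the period length is 2.
Hence the expansion of sqrt(203) is a_0 = 14 followed by the repeating block 4, 28 (period 2).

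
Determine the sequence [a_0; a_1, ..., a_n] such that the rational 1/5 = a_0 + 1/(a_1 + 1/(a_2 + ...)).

[0; 5]

Run the Euclidean algorithm on 1 and 5; the successive quotients are the partial quotients a_0, a_1, ... (each step inverts the fractional part left over by the previous one):
  1 = 0*5 + 1, so a_0 = 0.
  5 = 5*1 + 0, so a_1 = 5.
The remainder reaches 0 after 2 divisions, so the expansion has 2 partial quotients, read off in order.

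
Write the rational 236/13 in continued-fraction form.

Run the Euclidean algorithm on 236 and 13; the successive quotients are the partial quotients a_0, a_1, ... (each step inverts the fractional part left over by the previous one):
  236 = 18*13 + 2, so a_0 = 18.
  13 = 6*2 + 1, so a_1 = 6.
  2 = 2*1 + 0, so a_2 = 2.
The remainder reaches 0 after 3 divisions, so the expansion has 3 partial quotients, read off in order.

[18; 6, 2]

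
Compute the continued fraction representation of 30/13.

[2; 3, 4]

Run the Euclidean algorithm on 30 and 13; the successive quotients are the partial quotients a_0, a_1, ... (each step inverts the fractional part left over by the previous one):
  30 = 2*13 + 4, so a_0 = 2.
  13 = 3*4 + 1, so a_1 = 3.
  4 = 4*1 + 0, so a_2 = 4.
The remainder reaches 0 after 3 divisions, so the expansion has 3 partial quotients, read off in order.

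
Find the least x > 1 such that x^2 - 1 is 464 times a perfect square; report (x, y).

(x, y) = (9801, 455)

First expand sqrt(464) as a continued fraction. With x_i = (sqrt(464) + m_i)/d_i and (m_0, d_0) = (0, 1): a_0 = floor(sqrt(464)) = 21, since 21^2 = 441 <= 464 < 484 = 22^2.
Iterate m_{i+1} = d_i*a_i - m_i, d_{i+1} = (464 - m_{i+1}^2)/d_i, a_{i+1} = floor((a_0 + m_{i+1})/d_{i+1}):
  m_1 = 1*21 - 0 = 21, d_1 = (464 - 21^2)/1 = 23/1 = 23, a_1 = floor((21 + 21)/23) = 1.
  m_2 = 23*1 - 21 = 2, d_2 = (464 - 2^2)/23 = 460/23 = 20, a_2 = floor((21 + 2)/20) = 1.
  m_3 = 20*1 - 2 = 18, d_3 = (464 - 18^2)/20 = 140/20 = 7, a_3 = floor((21 + 18)/7) = 5.
  m_4 = 7*5 - 18 = 17, d_4 = (464 - 17^2)/7 = 175/7 = 25, a_4 = floor((21 + 17)/25) = 1.
  m_5 = 25*1 - 17 = 8, d_5 = (464 - 8^2)/25 = 400/25 = 16, a_5 = floor((21 + 8)/16) = 1.
  m_6 = 16*1 - 8 = 8, d_6 = (464 - 8^2)/16 = 400/16 = 25, a_6 = floor((21 + 8)/25) = 1.
  m_7 = 25*1 - 8 = 17, d_7 = (464 - 17^2)/25 = 175/25 = 7, a_7 = floor((21 + 17)/7) = 5.
  m_8 = 7*5 - 17 = 18, d_8 = (464 - 18^2)/7 = 140/7 = 20, a_8 = floor((21 + 18)/20) = 1.
  m_9 = 20*1 - 18 = 2, d_9 = (464 - 2^2)/20 = 460/20 = 23, a_9 = floor((21 + 2)/23) = 1.
  m_10 = 23*1 - 2 = 21, d_10 = (464 - 21^2)/23 = 23/23 = 1, a_10 = floor((21 + 21)/1) = 42.
  m_11 = 1*42 - 21 = 21, d_11 = (464 - 21^2)/1 = 23/1 = 23: (m_11, d_11) = (m_1, d_1) = (21, 23), so from here the quotients repeat a_1, ..., a_10; the period length is 10.
So sqrt(464) = [21; (1, 1, 5, 1, 1, 1, 5, 1, 1, 42)] with period length k = 10.
k is even, so the fundamental solution of x^2 - 464y^2 = 1 is (p_{k-1}, q_{k-1}) = (p_9, q_9); compute convergents through index 9.
Convergents (p_i = a_i*p_{i-1} + p_{i-2}, q_i = a_i*q_{i-1} + q_{i-2} with p_{-2}=0, p_{-1}=1, q_{-2}=1, q_{-1}=0):
  i=0: a_0=21, p_0 = 21*1 + 0 = 21, q_0 = 21*0 + 1 = 1.
  i=1: a_1=1, p_1 = 1*21 + 1 = 22, q_1 = 1*1 + 0 = 1.
  i=2: a_2=1, p_2 = 1*22 + 21 = 43, q_2 = 1*1 + 1 = 2.
  i=3: a_3=5, p_3 = 5*43 + 22 = 237, q_3 = 5*2 + 1 = 11.
  i=4: a_4=1, p_4 = 1*237 + 43 = 280, q_4 = 1*11 + 2 = 13.
  i=5: a_5=1, p_5 = 1*280 + 237 = 517, q_5 = 1*13 + 11 = 24.
  i=6: a_6=1, p_6 = 1*517 + 280 = 797, q_6 = 1*24 + 13 = 37.
  i=7: a_7=5, p_7 = 5*797 + 517 = 4502, q_7 = 5*37 + 24 = 209.
  i=8: a_8=1, p_8 = 1*4502 + 797 = 5299, q_8 = 1*209 + 37 = 246.
  i=9: a_9=1, p_9 = 1*5299 + 4502 = 9801, q_9 = 1*246 + 209 = 455.
Check: 9801^2 - 464*455^2 = 96059601 - 96059600 = 1, so (x, y) = (9801, 455) solves the equation, and by the theorem it is the least positive solution.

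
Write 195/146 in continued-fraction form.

[1; 2, 1, 48]

Run the Euclidean algorithm on 195 and 146; the successive quotients are the partial quotients a_0, a_1, ... (each step inverts the fractional part left over by the previous one):
  195 = 1*146 + 49, so a_0 = 1.
  146 = 2*49 + 48, so a_1 = 2.
  49 = 1*48 + 1, so a_2 = 1.
  48 = 48*1 + 0, so a_3 = 48.
The remainder reaches 0 after 4 divisions, so the expansion has 4 partial quotients, read off in order.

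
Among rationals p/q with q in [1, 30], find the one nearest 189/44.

Expand x = 189/44 as a continued fraction with the Euclidean algorithm:
  189 = 4*44 + 13, so a_0 = 4.
  44 = 3*13 + 5, so a_1 = 3.
  13 = 2*5 + 3, so a_2 = 2.
  5 = 1*3 + 2, so a_3 = 1.
  3 = 1*2 + 1, so a_4 = 1.
  2 = 2*1 + 0, so a_5 = 2.
so x = [4; 3, 2, 1, 1, 2].
Convergents (p_i = a_i*p_{i-1} + p_{i-2}, q_i = a_i*q_{i-1} + q_{i-2} with p_{-2}=0, p_{-1}=1, q_{-2}=1, q_{-1}=0), until the denominator exceeds 30:
  i=0: a_0=4, p_0 = 4*1 + 0 = 4, q_0 = 4*0 + 1 = 1.
  i=1: a_1=3, p_1 = 3*4 + 1 = 13, q_1 = 3*1 + 0 = 3.
  i=2: a_2=2, p_2 = 2*13 + 4 = 30, q_2 = 2*3 + 1 = 7.
  i=3: a_3=1, p_3 = 1*30 + 13 = 43, q_3 = 1*7 + 3 = 10.
  i=4: a_4=1, p_4 = 1*43 + 30 = 73, q_4 = 1*10 + 7 = 17.
  i=5: a_5=2, p_5 = 2*73 + 43 = 189, q_5 = 2*17 + 10 = 44.
q_5 = 44 > 30, so the last convergent with denominator <= 30 is p_4/q_4 = 73/17.
The closest fraction with denominator <= 30 is either p_4/q_4 or the intermediate fraction (k*p_4 + p_3)/(k*q_4 + q_3) with the largest k >= 1 whose denominator stays <= 30; these approach x as k grows, and every other convergent or intermediate fraction in range is farther away.
Largest k: floor((30 - q_3)/q_4) = floor((30 - 10)/17) = 1.
That gives (1*73 + 43)/(1*17 + 10) = 116/27.
Compare the errors: |x - 73/17| = |189*17 - 73*44|/(44*17) = 1/748, and |x - 116/27| = |189*27 - 116*44|/(44*27) = 1/1188.
Cross-multiplying, 1*748 = 748 < 1188 = 1*1188, so 1/1188 is smaller: the intermediate fraction 116/27 is closer to x than 73/17.

116/27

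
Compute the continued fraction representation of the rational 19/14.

[1; 2, 1, 4]

Run the Euclidean algorithm on 19 and 14; the successive quotients are the partial quotients a_0, a_1, ... (each step inverts the fractional part left over by the previous one):
  19 = 1*14 + 5, so a_0 = 1.
  14 = 2*5 + 4, so a_1 = 2.
  5 = 1*4 + 1, so a_2 = 1.
  4 = 4*1 + 0, so a_3 = 4.
The remainder reaches 0 after 4 divisions, so the expansion has 4 partial quotients, read off in order.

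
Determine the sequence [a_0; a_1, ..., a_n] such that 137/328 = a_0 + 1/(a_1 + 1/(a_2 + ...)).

Run the Euclidean algorithm on 137 and 328; the successive quotients are the partial quotients a_0, a_1, ... (each step inverts the fractional part left over by the previous one):
  137 = 0*328 + 137, so a_0 = 0.
  328 = 2*137 + 54, so a_1 = 2.
  137 = 2*54 + 29, so a_2 = 2.
  54 = 1*29 + 25, so a_3 = 1.
  29 = 1*25 + 4, so a_4 = 1.
  25 = 6*4 + 1, so a_5 = 6.
  4 = 4*1 + 0, so a_6 = 4.
The remainder reaches 0 after 7 divisions, so the expansion has 7 partial quotients, read off in order.

[0; 2, 2, 1, 1, 6, 4]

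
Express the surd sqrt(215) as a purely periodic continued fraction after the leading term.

[14; (1, 1, 1, 28)]

Write x_i = (sqrt(215) + m_i)/d_i with (m_0, d_0) = (0, 1). a_0 = floor(sqrt(215)) = 14, since 14^2 = 196 <= 215 < 225 = 15^2.
Iterate m_{i+1} = d_i*a_i - m_i, d_{i+1} = (215 - m_{i+1}^2)/d_i, a_{i+1} = floor((a_0 + m_{i+1})/d_{i+1}):
  m_1 = 1*14 - 0 = 14, d_1 = (215 - 14^2)/1 = 19/1 = 19, a_1 = floor((14 + 14)/19) = 1.
  m_2 = 19*1 - 14 = 5, d_2 = (215 - 5^2)/19 = 190/19 = 10, a_2 = floor((14 + 5)/10) = 1.
  m_3 = 10*1 - 5 = 5, d_3 = (215 - 5^2)/10 = 190/10 = 19, a_3 = floor((14 + 5)/19) = 1.
  m_4 = 19*1 - 5 = 14, d_4 = (215 - 14^2)/19 = 19/19 = 1, a_4 = floor((14 + 14)/1) = 28.
  m_5 = 1*28 - 14 = 14, d_5 = (215 - 14^2)/1 = 19/1 = 19: (m_5, d_5) = (m_1, d_1) = (14, 19), so from here the quotients repeat a_1, ..., a_4; the period length is 4.
Hence the expansion of sqrt(215) is a_0 = 14 followed by the repeating block 1, 1, 1, 28 (period 4).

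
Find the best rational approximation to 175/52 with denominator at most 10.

27/8

Expand x = 175/52 as a continued fraction with the Euclidean algorithm:
  175 = 3*52 + 19, so a_0 = 3.
  52 = 2*19 + 14, so a_1 = 2.
  19 = 1*14 + 5, so a_2 = 1.
  14 = 2*5 + 4, so a_3 = 2.
  5 = 1*4 + 1, so a_4 = 1.
  4 = 4*1 + 0, so a_5 = 4.
so x = [3; 2, 1, 2, 1, 4].
Convergents (p_i = a_i*p_{i-1} + p_{i-2}, q_i = a_i*q_{i-1} + q_{i-2} with p_{-2}=0, p_{-1}=1, q_{-2}=1, q_{-1}=0), until the denominator exceeds 10:
  i=0: a_0=3, p_0 = 3*1 + 0 = 3, q_0 = 3*0 + 1 = 1.
  i=1: a_1=2, p_1 = 2*3 + 1 = 7, q_1 = 2*1 + 0 = 2.
  i=2: a_2=1, p_2 = 1*7 + 3 = 10, q_2 = 1*2 + 1 = 3.
  i=3: a_3=2, p_3 = 2*10 + 7 = 27, q_3 = 2*3 + 2 = 8.
  i=4: a_4=1, p_4 = 1*27 + 10 = 37, q_4 = 1*8 + 3 = 11.
q_4 = 11 > 10, so the last convergent with denominator <= 10 is p_3/q_3 = 27/8.
The closest fraction with denominator <= 10 is either p_3/q_3 or the intermediate fraction (k*p_3 + p_2)/(k*q_3 + q_2) with the largest k >= 1 whose denominator stays <= 10; these approach x as k grows, and every other convergent or intermediate fraction in range is farther away.
Largest k: floor((10 - q_2)/q_3) = floor((10 - 3)/8) = 0.
Since k = 0, no intermediate fraction beyond p_3/q_3 has denominator <= 10, so the convergent 27/8 is the closest (its error is |175*8 - 27*52|/(52*8) = 4/416).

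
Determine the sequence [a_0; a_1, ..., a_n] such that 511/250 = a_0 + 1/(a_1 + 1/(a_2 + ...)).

Run the Euclidean algorithm on 511 and 250; the successive quotients are the partial quotients a_0, a_1, ... (each step inverts the fractional part left over by the previous one):
  511 = 2*250 + 11, so a_0 = 2.
  250 = 22*11 + 8, so a_1 = 22.
  11 = 1*8 + 3, so a_2 = 1.
  8 = 2*3 + 2, so a_3 = 2.
  3 = 1*2 + 1, so a_4 = 1.
  2 = 2*1 + 0, so a_5 = 2.
The remainder reaches 0 after 6 divisions, so the expansion has 6 partial quotients, read off in order.

[2; 22, 1, 2, 1, 2]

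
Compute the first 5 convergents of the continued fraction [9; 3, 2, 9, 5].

9/1, 28/3, 65/7, 613/66, 3130/337

Using the convergent recurrence p_i = a_i*p_{i-1} + p_{i-2}, q_i = a_i*q_{i-1} + q_{i-2} with p_{-2}=0, p_{-1}=1, q_{-2}=1, q_{-1}=0:
  i=0: a_0=9, p_0 = 9*1 + 0 = 9, q_0 = 9*0 + 1 = 1.
  i=1: a_1=3, p_1 = 3*9 + 1 = 28, q_1 = 3*1 + 0 = 3.
  i=2: a_2=2, p_2 = 2*28 + 9 = 65, q_2 = 2*3 + 1 = 7.
  i=3: a_3=9, p_3 = 9*65 + 28 = 613, q_3 = 9*7 + 3 = 66.
  i=4: a_4=5, p_4 = 5*613 + 65 = 3130, q_4 = 5*66 + 7 = 337.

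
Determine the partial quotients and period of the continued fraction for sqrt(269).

[16; (2, 2, 32)]

Write x_i = (sqrt(269) + m_i)/d_i with (m_0, d_0) = (0, 1). a_0 = floor(sqrt(269)) = 16, since 16^2 = 256 <= 269 < 289 = 17^2.
Iterate m_{i+1} = d_i*a_i - m_i, d_{i+1} = (269 - m_{i+1}^2)/d_i, a_{i+1} = floor((a_0 + m_{i+1})/d_{i+1}):
  m_1 = 1*16 - 0 = 16, d_1 = (269 - 16^2)/1 = 13/1 = 13, a_1 = floor((16 + 16)/13) = 2.
  m_2 = 13*2 - 16 = 10, d_2 = (269 - 10^2)/13 = 169/13 = 13, a_2 = floor((16 + 10)/13) = 2.
  m_3 = 13*2 - 10 = 16, d_3 = (269 - 16^2)/13 = 13/13 = 1, a_3 = floor((16 + 16)/1) = 32.
  m_4 = 1*32 - 16 = 16, d_4 = (269 - 16^2)/1 = 13/1 = 13: (m_4, d_4) = (m_1, d_1) = (16, 13), so from here the quotients repeat a_1, ..., a_3; the period length is 3.
Hence the expansion of sqrt(269) is a_0 = 16 followed by the repeating block 2, 2, 32 (period 3).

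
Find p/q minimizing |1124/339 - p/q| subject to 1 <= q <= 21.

Expand x = 1124/339 as a continued fraction with the Euclidean algorithm:
  1124 = 3*339 + 107, so a_0 = 3.
  339 = 3*107 + 18, so a_1 = 3.
  107 = 5*18 + 17, so a_2 = 5.
  18 = 1*17 + 1, so a_3 = 1.
  17 = 17*1 + 0, so a_4 = 17.
so x = [3; 3, 5, 1, 17].
Convergents (p_i = a_i*p_{i-1} + p_{i-2}, q_i = a_i*q_{i-1} + q_{i-2} with p_{-2}=0, p_{-1}=1, q_{-2}=1, q_{-1}=0), until the denominator exceeds 21:
  i=0: a_0=3, p_0 = 3*1 + 0 = 3, q_0 = 3*0 + 1 = 1.
  i=1: a_1=3, p_1 = 3*3 + 1 = 10, q_1 = 3*1 + 0 = 3.
  i=2: a_2=5, p_2 = 5*10 + 3 = 53, q_2 = 5*3 + 1 = 16.
  i=3: a_3=1, p_3 = 1*53 + 10 = 63, q_3 = 1*16 + 3 = 19.
  i=4: a_4=17, p_4 = 17*63 + 53 = 1124, q_4 = 17*19 + 16 = 339.
q_4 = 339 > 21, so the last convergent with denominator <= 21 is p_3/q_3 = 63/19.
The closest fraction with denominator <= 21 is either p_3/q_3 or the intermediate fraction (k*p_3 + p_2)/(k*q_3 + q_2) with the largest k >= 1 whose denominator stays <= 21; these approach x as k grows, and every other convergent or intermediate fraction in range is farther away.
Largest k: floor((21 - q_2)/q_3) = floor((21 - 16)/19) = 0.
Since k = 0, no intermediate fraction beyond p_3/q_3 has denominator <= 21, so the convergent 63/19 is the closest (its error is |1124*19 - 63*339|/(339*19) = 1/6441).

63/19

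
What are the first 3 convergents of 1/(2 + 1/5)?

Using the convergent recurrence p_i = a_i*p_{i-1} + p_{i-2}, q_i = a_i*q_{i-1} + q_{i-2} with p_{-2}=0, p_{-1}=1, q_{-2}=1, q_{-1}=0:
  i=0: a_0=0, p_0 = 0*1 + 0 = 0, q_0 = 0*0 + 1 = 1.
  i=1: a_1=2, p_1 = 2*0 + 1 = 1, q_1 = 2*1 + 0 = 2.
  i=2: a_2=5, p_2 = 5*1 + 0 = 5, q_2 = 5*2 + 1 = 11.

0/1, 1/2, 5/11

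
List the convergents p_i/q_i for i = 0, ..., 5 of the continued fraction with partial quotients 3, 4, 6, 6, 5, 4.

Using the convergent recurrence p_i = a_i*p_{i-1} + p_{i-2}, q_i = a_i*q_{i-1} + q_{i-2} with p_{-2}=0, p_{-1}=1, q_{-2}=1, q_{-1}=0:
  i=0: a_0=3, p_0 = 3*1 + 0 = 3, q_0 = 3*0 + 1 = 1.
  i=1: a_1=4, p_1 = 4*3 + 1 = 13, q_1 = 4*1 + 0 = 4.
  i=2: a_2=6, p_2 = 6*13 + 3 = 81, q_2 = 6*4 + 1 = 25.
  i=3: a_3=6, p_3 = 6*81 + 13 = 499, q_3 = 6*25 + 4 = 154.
  i=4: a_4=5, p_4 = 5*499 + 81 = 2576, q_4 = 5*154 + 25 = 795.
  i=5: a_5=4, p_5 = 4*2576 + 499 = 10803, q_5 = 4*795 + 154 = 3334.

3/1, 13/4, 81/25, 499/154, 2576/795, 10803/3334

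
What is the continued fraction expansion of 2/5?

[0; 2, 2]

Run the Euclidean algorithm on 2 and 5; the successive quotients are the partial quotients a_0, a_1, ... (each step inverts the fractional part left over by the previous one):
  2 = 0*5 + 2, so a_0 = 0.
  5 = 2*2 + 1, so a_1 = 2.
  2 = 2*1 + 0, so a_2 = 2.
The remainder reaches 0 after 3 divisions, so the expansion has 3 partial quotients, read off in order.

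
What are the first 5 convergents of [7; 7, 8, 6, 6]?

7/1, 50/7, 407/57, 2492/349, 15359/2151

Using the convergent recurrence p_i = a_i*p_{i-1} + p_{i-2}, q_i = a_i*q_{i-1} + q_{i-2} with p_{-2}=0, p_{-1}=1, q_{-2}=1, q_{-1}=0:
  i=0: a_0=7, p_0 = 7*1 + 0 = 7, q_0 = 7*0 + 1 = 1.
  i=1: a_1=7, p_1 = 7*7 + 1 = 50, q_1 = 7*1 + 0 = 7.
  i=2: a_2=8, p_2 = 8*50 + 7 = 407, q_2 = 8*7 + 1 = 57.
  i=3: a_3=6, p_3 = 6*407 + 50 = 2492, q_3 = 6*57 + 7 = 349.
  i=4: a_4=6, p_4 = 6*2492 + 407 = 15359, q_4 = 6*349 + 57 = 2151.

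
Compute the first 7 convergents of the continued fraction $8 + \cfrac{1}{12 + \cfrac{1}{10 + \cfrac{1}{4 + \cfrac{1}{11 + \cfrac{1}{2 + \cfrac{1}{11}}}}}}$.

8/1, 97/12, 978/121, 4009/496, 45077/5577, 94163/11650, 1080870/133727

Using the convergent recurrence p_i = a_i*p_{i-1} + p_{i-2}, q_i = a_i*q_{i-1} + q_{i-2} with p_{-2}=0, p_{-1}=1, q_{-2}=1, q_{-1}=0:
  i=0: a_0=8, p_0 = 8*1 + 0 = 8, q_0 = 8*0 + 1 = 1.
  i=1: a_1=12, p_1 = 12*8 + 1 = 97, q_1 = 12*1 + 0 = 12.
  i=2: a_2=10, p_2 = 10*97 + 8 = 978, q_2 = 10*12 + 1 = 121.
  i=3: a_3=4, p_3 = 4*978 + 97 = 4009, q_3 = 4*121 + 12 = 496.
  i=4: a_4=11, p_4 = 11*4009 + 978 = 45077, q_4 = 11*496 + 121 = 5577.
  i=5: a_5=2, p_5 = 2*45077 + 4009 = 94163, q_5 = 2*5577 + 496 = 11650.
  i=6: a_6=11, p_6 = 11*94163 + 45077 = 1080870, q_6 = 11*11650 + 5577 = 133727.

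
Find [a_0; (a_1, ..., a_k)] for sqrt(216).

Write x_i = (sqrt(216) + m_i)/d_i with (m_0, d_0) = (0, 1). a_0 = floor(sqrt(216)) = 14, since 14^2 = 196 <= 216 < 225 = 15^2.
Iterate m_{i+1} = d_i*a_i - m_i, d_{i+1} = (216 - m_{i+1}^2)/d_i, a_{i+1} = floor((a_0 + m_{i+1})/d_{i+1}):
  m_1 = 1*14 - 0 = 14, d_1 = (216 - 14^2)/1 = 20/1 = 20, a_1 = floor((14 + 14)/20) = 1.
  m_2 = 20*1 - 14 = 6, d_2 = (216 - 6^2)/20 = 180/20 = 9, a_2 = floor((14 + 6)/9) = 2.
  m_3 = 9*2 - 6 = 12, d_3 = (216 - 12^2)/9 = 72/9 = 8, a_3 = floor((14 + 12)/8) = 3.
  m_4 = 8*3 - 12 = 12, d_4 = (216 - 12^2)/8 = 72/8 = 9, a_4 = floor((14 + 12)/9) = 2.
  m_5 = 9*2 - 12 = 6, d_5 = (216 - 6^2)/9 = 180/9 = 20, a_5 = floor((14 + 6)/20) = 1.
  m_6 = 20*1 - 6 = 14, d_6 = (216 - 14^2)/20 = 20/20 = 1, a_6 = floor((14 + 14)/1) = 28.
  m_7 = 1*28 - 14 = 14, d_7 = (216 - 14^2)/1 = 20/1 = 20: (m_7, d_7) = (m_1, d_1) = (14, 20), so from here the quotients repeat a_1, ..., a_6; the period length is 6.
Hence the expansion of sqrt(216) is a_0 = 14 followed by the repeating block 1, 2, 3, 2, 1, 28 (period 6).

[14; (1, 2, 3, 2, 1, 28)]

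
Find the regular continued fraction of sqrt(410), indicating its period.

[20; (4, 40)]

Write x_i = (sqrt(410) + m_i)/d_i with (m_0, d_0) = (0, 1). a_0 = floor(sqrt(410)) = 20, since 20^2 = 400 <= 410 < 441 = 21^2.
Iterate m_{i+1} = d_i*a_i - m_i, d_{i+1} = (410 - m_{i+1}^2)/d_i, a_{i+1} = floor((a_0 + m_{i+1})/d_{i+1}):
  m_1 = 1*20 - 0 = 20, d_1 = (410 - 20^2)/1 = 10/1 = 10, a_1 = floor((20 + 20)/10) = 4.
  m_2 = 10*4 - 20 = 20, d_2 = (410 - 20^2)/10 = 10/10 = 1, a_2 = floor((20 + 20)/1) = 40.
  m_3 = 1*40 - 20 = 20, d_3 = (410 - 20^2)/1 = 10/1 = 10: (m_3, d_3) = (m_1, d_1) = (20, 10), so from here the quotients repeat a_1, a_2; the period length is 2.
Hence the expansion of sqrt(410) is a_0 = 20 followed by the repeating block 4, 40 (period 2).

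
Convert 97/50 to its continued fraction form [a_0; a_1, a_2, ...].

[1; 1, 15, 1, 2]

Run the Euclidean algorithm on 97 and 50; the successive quotients are the partial quotients a_0, a_1, ... (each step inverts the fractional part left over by the previous one):
  97 = 1*50 + 47, so a_0 = 1.
  50 = 1*47 + 3, so a_1 = 1.
  47 = 15*3 + 2, so a_2 = 15.
  3 = 1*2 + 1, so a_3 = 1.
  2 = 2*1 + 0, so a_4 = 2.
The remainder reaches 0 after 5 divisions, so the expansion has 5 partial quotients, read off in order.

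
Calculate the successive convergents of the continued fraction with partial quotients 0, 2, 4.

0/1, 1/2, 4/9

Using the convergent recurrence p_i = a_i*p_{i-1} + p_{i-2}, q_i = a_i*q_{i-1} + q_{i-2} with p_{-2}=0, p_{-1}=1, q_{-2}=1, q_{-1}=0:
  i=0: a_0=0, p_0 = 0*1 + 0 = 0, q_0 = 0*0 + 1 = 1.
  i=1: a_1=2, p_1 = 2*0 + 1 = 1, q_1 = 2*1 + 0 = 2.
  i=2: a_2=4, p_2 = 4*1 + 0 = 4, q_2 = 4*2 + 1 = 9.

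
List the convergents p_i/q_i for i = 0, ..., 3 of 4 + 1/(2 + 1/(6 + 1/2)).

4/1, 9/2, 58/13, 125/28

Using the convergent recurrence p_i = a_i*p_{i-1} + p_{i-2}, q_i = a_i*q_{i-1} + q_{i-2} with p_{-2}=0, p_{-1}=1, q_{-2}=1, q_{-1}=0:
  i=0: a_0=4, p_0 = 4*1 + 0 = 4, q_0 = 4*0 + 1 = 1.
  i=1: a_1=2, p_1 = 2*4 + 1 = 9, q_1 = 2*1 + 0 = 2.
  i=2: a_2=6, p_2 = 6*9 + 4 = 58, q_2 = 6*2 + 1 = 13.
  i=3: a_3=2, p_3 = 2*58 + 9 = 125, q_3 = 2*13 + 2 = 28.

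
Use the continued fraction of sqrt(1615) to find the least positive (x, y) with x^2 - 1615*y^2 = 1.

First expand sqrt(1615) as a continued fraction. With x_i = (sqrt(1615) + m_i)/d_i and (m_0, d_0) = (0, 1): a_0 = floor(sqrt(1615)) = 40, since 40^2 = 1600 <= 1615 < 1681 = 41^2.
Iterate m_{i+1} = d_i*a_i - m_i, d_{i+1} = (1615 - m_{i+1}^2)/d_i, a_{i+1} = floor((a_0 + m_{i+1})/d_{i+1}):
  m_1 = 1*40 - 0 = 40, d_1 = (1615 - 40^2)/1 = 15/1 = 15, a_1 = floor((40 + 40)/15) = 5.
  m_2 = 15*5 - 40 = 35, d_2 = (1615 - 35^2)/15 = 390/15 = 26, a_2 = floor((40 + 35)/26) = 2.
  m_3 = 26*2 - 35 = 17, d_3 = (1615 - 17^2)/26 = 1326/26 = 51, a_3 = floor((40 + 17)/51) = 1.
  m_4 = 51*1 - 17 = 34, d_4 = (1615 - 34^2)/51 = 459/51 = 9, a_4 = floor((40 + 34)/9) = 8.
  m_5 = 9*8 - 34 = 38, d_5 = (1615 - 38^2)/9 = 171/9 = 19, a_5 = floor((40 + 38)/19) = 4.
  m_6 = 19*4 - 38 = 38, d_6 = (1615 - 38^2)/19 = 171/19 = 9, a_6 = floor((40 + 38)/9) = 8.
  m_7 = 9*8 - 38 = 34, d_7 = (1615 - 34^2)/9 = 459/9 = 51, a_7 = floor((40 + 34)/51) = 1.
  m_8 = 51*1 - 34 = 17, d_8 = (1615 - 17^2)/51 = 1326/51 = 26, a_8 = floor((40 + 17)/26) = 2.
  m_9 = 26*2 - 17 = 35, d_9 = (1615 - 35^2)/26 = 390/26 = 15, a_9 = floor((40 + 35)/15) = 5.
  m_10 = 15*5 - 35 = 40, d_10 = (1615 - 40^2)/15 = 15/15 = 1, a_10 = floor((40 + 40)/1) = 80.
  m_11 = 1*80 - 40 = 40, d_11 = (1615 - 40^2)/1 = 15/1 = 15: (m_11, d_11) = (m_1, d_1) = (40, 15), so from here the quotients repeat a_1, ..., a_10; the period length is 10.
So sqrt(1615) = [40; (5, 2, 1, 8, 4, 8, 1, 2, 5, 80)] with period length k = 10.
k is even, so the fundamental solution of x^2 - 1615y^2 = 1 is (p_{k-1}, q_{k-1}) = (p_9, q_9); compute convergents through index 9.
Convergents (p_i = a_i*p_{i-1} + p_{i-2}, q_i = a_i*q_{i-1} + q_{i-2} with p_{-2}=0, p_{-1}=1, q_{-2}=1, q_{-1}=0):
  i=0: a_0=40, p_0 = 40*1 + 0 = 40, q_0 = 40*0 + 1 = 1.
  i=1: a_1=5, p_1 = 5*40 + 1 = 201, q_1 = 5*1 + 0 = 5.
  i=2: a_2=2, p_2 = 2*201 + 40 = 442, q_2 = 2*5 + 1 = 11.
  i=3: a_3=1, p_3 = 1*442 + 201 = 643, q_3 = 1*11 + 5 = 16.
  i=4: a_4=8, p_4 = 8*643 + 442 = 5586, q_4 = 8*16 + 11 = 139.
  i=5: a_5=4, p_5 = 4*5586 + 643 = 22987, q_5 = 4*139 + 16 = 572.
  i=6: a_6=8, p_6 = 8*22987 + 5586 = 189482, q_6 = 8*572 + 139 = 4715.
  i=7: a_7=1, p_7 = 1*189482 + 22987 = 212469, q_7 = 1*4715 + 572 = 5287.
  i=8: a_8=2, p_8 = 2*212469 + 189482 = 614420, q_8 = 2*5287 + 4715 = 15289.
  i=9: a_9=5, p_9 = 5*614420 + 212469 = 3284569, q_9 = 5*15289 + 5287 = 81732.
Check: 3284569^2 - 1615*81732^2 = 10788393515761 - 10788393515760 = 1, so (x, y) = (3284569, 81732) solves the equation, and by the theorem it is the least positive solution.

(x, y) = (3284569, 81732)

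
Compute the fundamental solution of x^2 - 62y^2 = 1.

First expand sqrt(62) as a continued fraction. With x_i = (sqrt(62) + m_i)/d_i and (m_0, d_0) = (0, 1): a_0 = floor(sqrt(62)) = 7, since 7^2 = 49 <= 62 < 64 = 8^2.
Iterate m_{i+1} = d_i*a_i - m_i, d_{i+1} = (62 - m_{i+1}^2)/d_i, a_{i+1} = floor((a_0 + m_{i+1})/d_{i+1}):
  m_1 = 1*7 - 0 = 7, d_1 = (62 - 7^2)/1 = 13/1 = 13, a_1 = floor((7 + 7)/13) = 1.
  m_2 = 13*1 - 7 = 6, d_2 = (62 - 6^2)/13 = 26/13 = 2, a_2 = floor((7 + 6)/2) = 6.
  m_3 = 2*6 - 6 = 6, d_3 = (62 - 6^2)/2 = 26/2 = 13, a_3 = floor((7 + 6)/13) = 1.
  m_4 = 13*1 - 6 = 7, d_4 = (62 - 7^2)/13 = 13/13 = 1, a_4 = floor((7 + 7)/1) = 14.
  m_5 = 1*14 - 7 = 7, d_5 = (62 - 7^2)/1 = 13/1 = 13: (m_5, d_5) = (m_1, d_1) = (7, 13), so from here the quotients repeat a_1, ..., a_4; the period length is 4.
So sqrt(62) = [7; (1, 6, 1, 14)] with period length k = 4.
k is even, so the fundamental solution of x^2 - 62y^2 = 1 is (p_{k-1}, q_{k-1}) = (p_3, q_3); compute convergents through index 3.
Convergents (p_i = a_i*p_{i-1} + p_{i-2}, q_i = a_i*q_{i-1} + q_{i-2} with p_{-2}=0, p_{-1}=1, q_{-2}=1, q_{-1}=0):
  i=0: a_0=7, p_0 = 7*1 + 0 = 7, q_0 = 7*0 + 1 = 1.
  i=1: a_1=1, p_1 = 1*7 + 1 = 8, q_1 = 1*1 + 0 = 1.
  i=2: a_2=6, p_2 = 6*8 + 7 = 55, q_2 = 6*1 + 1 = 7.
  i=3: a_3=1, p_3 = 1*55 + 8 = 63, q_3 = 1*7 + 1 = 8.
Check: 63^2 - 62*8^2 = 3969 - 3968 = 1, so (x, y) = (63, 8) solves the equation, and by the theorem it is the least positive solution.

(x, y) = (63, 8)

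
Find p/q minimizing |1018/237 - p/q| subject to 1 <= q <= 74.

189/44

Expand x = 1018/237 as a continued fraction with the Euclidean algorithm:
  1018 = 4*237 + 70, so a_0 = 4.
  237 = 3*70 + 27, so a_1 = 3.
  70 = 2*27 + 16, so a_2 = 2.
  27 = 1*16 + 11, so a_3 = 1.
  16 = 1*11 + 5, so a_4 = 1.
  11 = 2*5 + 1, so a_5 = 2.
  5 = 5*1 + 0, so a_6 = 5.
so x = [4; 3, 2, 1, 1, 2, 5].
Convergents (p_i = a_i*p_{i-1} + p_{i-2}, q_i = a_i*q_{i-1} + q_{i-2} with p_{-2}=0, p_{-1}=1, q_{-2}=1, q_{-1}=0), until the denominator exceeds 74:
  i=0: a_0=4, p_0 = 4*1 + 0 = 4, q_0 = 4*0 + 1 = 1.
  i=1: a_1=3, p_1 = 3*4 + 1 = 13, q_1 = 3*1 + 0 = 3.
  i=2: a_2=2, p_2 = 2*13 + 4 = 30, q_2 = 2*3 + 1 = 7.
  i=3: a_3=1, p_3 = 1*30 + 13 = 43, q_3 = 1*7 + 3 = 10.
  i=4: a_4=1, p_4 = 1*43 + 30 = 73, q_4 = 1*10 + 7 = 17.
  i=5: a_5=2, p_5 = 2*73 + 43 = 189, q_5 = 2*17 + 10 = 44.
  i=6: a_6=5, p_6 = 5*189 + 73 = 1018, q_6 = 5*44 + 17 = 237.
q_6 = 237 > 74, so the last convergent with denominator <= 74 is p_5/q_5 = 189/44.
The closest fraction with denominator <= 74 is either p_5/q_5 or the intermediate fraction (k*p_5 + p_4)/(k*q_5 + q_4) with the largest k >= 1 whose denominator stays <= 74; these approach x as k grows, and every other convergent or intermediate fraction in range is farther away.
Largest k: floor((74 - q_4)/q_5) = floor((74 - 17)/44) = 1.
That gives (1*189 + 73)/(1*44 + 17) = 262/61.
Compare the errors: |x - 189/44| = |1018*44 - 189*237|/(237*44) = 1/10428, and |x - 262/61| = |1018*61 - 262*237|/(237*61) = 4/14457.
Cross-multiplying, 1*14457 = 14457 < 41712 = 4*10428, so 1/10428 is smaller: the convergent 189/44 is closer to x than 262/61.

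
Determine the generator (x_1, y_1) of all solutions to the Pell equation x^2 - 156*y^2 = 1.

First expand sqrt(156) as a continued fraction. With x_i = (sqrt(156) + m_i)/d_i and (m_0, d_0) = (0, 1): a_0 = floor(sqrt(156)) = 12, since 12^2 = 144 <= 156 < 169 = 13^2.
Iterate m_{i+1} = d_i*a_i - m_i, d_{i+1} = (156 - m_{i+1}^2)/d_i, a_{i+1} = floor((a_0 + m_{i+1})/d_{i+1}):
  m_1 = 1*12 - 0 = 12, d_1 = (156 - 12^2)/1 = 12/1 = 12, a_1 = floor((12 + 12)/12) = 2.
  m_2 = 12*2 - 12 = 12, d_2 = (156 - 12^2)/12 = 12/12 = 1, a_2 = floor((12 + 12)/1) = 24.
  m_3 = 1*24 - 12 = 12, d_3 = (156 - 12^2)/1 = 12/1 = 12: (m_3, d_3) = (m_1, d_1) = (12, 12), so from here the quotients repeat a_1, a_2; the period length is 2.
So sqrt(156) = [12; (2, 24)] with period length k = 2.
k is even, so the fundamental solution of x^2 - 156y^2 = 1 is (p_{k-1}, q_{k-1}) = (p_1, q_1); compute convergents through index 1.
Convergents (p_i = a_i*p_{i-1} + p_{i-2}, q_i = a_i*q_{i-1} + q_{i-2} with p_{-2}=0, p_{-1}=1, q_{-2}=1, q_{-1}=0):
  i=0: a_0=12, p_0 = 12*1 + 0 = 12, q_0 = 12*0 + 1 = 1.
  i=1: a_1=2, p_1 = 2*12 + 1 = 25, q_1 = 2*1 + 0 = 2.
Check: 25^2 - 156*2^2 = 625 - 624 = 1, so (x, y) = (25, 2) solves the equation, and by the theorem it is the least positive solution.

(x, y) = (25, 2)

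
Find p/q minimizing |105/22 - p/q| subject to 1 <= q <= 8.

Expand x = 105/22 as a continued fraction with the Euclidean algorithm:
  105 = 4*22 + 17, so a_0 = 4.
  22 = 1*17 + 5, so a_1 = 1.
  17 = 3*5 + 2, so a_2 = 3.
  5 = 2*2 + 1, so a_3 = 2.
  2 = 2*1 + 0, so a_4 = 2.
so x = [4; 1, 3, 2, 2].
Convergents (p_i = a_i*p_{i-1} + p_{i-2}, q_i = a_i*q_{i-1} + q_{i-2} with p_{-2}=0, p_{-1}=1, q_{-2}=1, q_{-1}=0), until the denominator exceeds 8:
  i=0: a_0=4, p_0 = 4*1 + 0 = 4, q_0 = 4*0 + 1 = 1.
  i=1: a_1=1, p_1 = 1*4 + 1 = 5, q_1 = 1*1 + 0 = 1.
  i=2: a_2=3, p_2 = 3*5 + 4 = 19, q_2 = 3*1 + 1 = 4.
  i=3: a_3=2, p_3 = 2*19 + 5 = 43, q_3 = 2*4 + 1 = 9.
q_3 = 9 > 8, so the last convergent with denominator <= 8 is p_2/q_2 = 19/4.
The closest fraction with denominator <= 8 is either p_2/q_2 or the intermediate fraction (k*p_2 + p_1)/(k*q_2 + q_1) with the largest k >= 1 whose denominator stays <= 8; these approach x as k grows, and every other convergent or intermediate fraction in range is farther away.
Largest k: floor((8 - q_1)/q_2) = floor((8 - 1)/4) = 1.
That gives (1*19 + 5)/(1*4 + 1) = 24/5.
Compare the errors: |x - 19/4| = |105*4 - 19*22|/(22*4) = 2/88, and |x - 24/5| = |105*5 - 24*22|/(22*5) = 3/110.
Cross-multiplying, 2*110 = 220 < 264 = 3*88, so 2/88 is smaller: the convergent 19/4 is closer to x than 24/5.

19/4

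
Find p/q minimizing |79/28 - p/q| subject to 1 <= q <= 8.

Expand x = 79/28 as a continued fraction with the Euclidean algorithm:
  79 = 2*28 + 23, so a_0 = 2.
  28 = 1*23 + 5, so a_1 = 1.
  23 = 4*5 + 3, so a_2 = 4.
  5 = 1*3 + 2, so a_3 = 1.
  3 = 1*2 + 1, so a_4 = 1.
  2 = 2*1 + 0, so a_5 = 2.
so x = [2; 1, 4, 1, 1, 2].
Convergents (p_i = a_i*p_{i-1} + p_{i-2}, q_i = a_i*q_{i-1} + q_{i-2} with p_{-2}=0, p_{-1}=1, q_{-2}=1, q_{-1}=0), until the denominator exceeds 8:
  i=0: a_0=2, p_0 = 2*1 + 0 = 2, q_0 = 2*0 + 1 = 1.
  i=1: a_1=1, p_1 = 1*2 + 1 = 3, q_1 = 1*1 + 0 = 1.
  i=2: a_2=4, p_2 = 4*3 + 2 = 14, q_2 = 4*1 + 1 = 5.
  i=3: a_3=1, p_3 = 1*14 + 3 = 17, q_3 = 1*5 + 1 = 6.
  i=4: a_4=1, p_4 = 1*17 + 14 = 31, q_4 = 1*6 + 5 = 11.
q_4 = 11 > 8, so the last convergent with denominator <= 8 is p_3/q_3 = 17/6.
The closest fraction with denominator <= 8 is either p_3/q_3 or the intermediate fraction (k*p_3 + p_2)/(k*q_3 + q_2) with the largest k >= 1 whose denominator stays <= 8; these approach x as k grows, and every other convergent or intermediate fraction in range is farther away.
Largest k: floor((8 - q_2)/q_3) = floor((8 - 5)/6) = 0.
Since k = 0, no intermediate fraction beyond p_3/q_3 has denominator <= 8, so the convergent 17/6 is the closest (its error is |79*6 - 17*28|/(28*6) = 2/168).

17/6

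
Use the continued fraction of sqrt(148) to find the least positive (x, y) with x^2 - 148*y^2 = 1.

(x, y) = (73, 6)

First expand sqrt(148) as a continued fraction. With x_i = (sqrt(148) + m_i)/d_i and (m_0, d_0) = (0, 1): a_0 = floor(sqrt(148)) = 12, since 12^2 = 144 <= 148 < 169 = 13^2.
Iterate m_{i+1} = d_i*a_i - m_i, d_{i+1} = (148 - m_{i+1}^2)/d_i, a_{i+1} = floor((a_0 + m_{i+1})/d_{i+1}):
  m_1 = 1*12 - 0 = 12, d_1 = (148 - 12^2)/1 = 4/1 = 4, a_1 = floor((12 + 12)/4) = 6.
  m_2 = 4*6 - 12 = 12, d_2 = (148 - 12^2)/4 = 4/4 = 1, a_2 = floor((12 + 12)/1) = 24.
  m_3 = 1*24 - 12 = 12, d_3 = (148 - 12^2)/1 = 4/1 = 4: (m_3, d_3) = (m_1, d_1) = (12, 4), so from here the quotients repeat a_1, a_2; the period length is 2.
So sqrt(148) = [12; (6, 24)] with period length k = 2.
k is even, so the fundamental solution of x^2 - 148y^2 = 1 is (p_{k-1}, q_{k-1}) = (p_1, q_1); compute convergents through index 1.
Convergents (p_i = a_i*p_{i-1} + p_{i-2}, q_i = a_i*q_{i-1} + q_{i-2} with p_{-2}=0, p_{-1}=1, q_{-2}=1, q_{-1}=0):
  i=0: a_0=12, p_0 = 12*1 + 0 = 12, q_0 = 12*0 + 1 = 1.
  i=1: a_1=6, p_1 = 6*12 + 1 = 73, q_1 = 6*1 + 0 = 6.
Check: 73^2 - 148*6^2 = 5329 - 5328 = 1, so (x, y) = (73, 6) solves the equation, and by the theorem it is the least positive solution.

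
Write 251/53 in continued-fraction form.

[4; 1, 2, 1, 3, 1, 2]

Run the Euclidean algorithm on 251 and 53; the successive quotients are the partial quotients a_0, a_1, ... (each step inverts the fractional part left over by the previous one):
  251 = 4*53 + 39, so a_0 = 4.
  53 = 1*39 + 14, so a_1 = 1.
  39 = 2*14 + 11, so a_2 = 2.
  14 = 1*11 + 3, so a_3 = 1.
  11 = 3*3 + 2, so a_4 = 3.
  3 = 1*2 + 1, so a_5 = 1.
  2 = 2*1 + 0, so a_6 = 2.
The remainder reaches 0 after 7 divisions, so the expansion has 7 partial quotients, read off in order.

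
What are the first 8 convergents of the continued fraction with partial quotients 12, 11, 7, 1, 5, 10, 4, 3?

12/1, 133/11, 943/78, 1076/89, 6323/523, 64306/5319, 263547/21799, 854947/70716

Using the convergent recurrence p_i = a_i*p_{i-1} + p_{i-2}, q_i = a_i*q_{i-1} + q_{i-2} with p_{-2}=0, p_{-1}=1, q_{-2}=1, q_{-1}=0:
  i=0: a_0=12, p_0 = 12*1 + 0 = 12, q_0 = 12*0 + 1 = 1.
  i=1: a_1=11, p_1 = 11*12 + 1 = 133, q_1 = 11*1 + 0 = 11.
  i=2: a_2=7, p_2 = 7*133 + 12 = 943, q_2 = 7*11 + 1 = 78.
  i=3: a_3=1, p_3 = 1*943 + 133 = 1076, q_3 = 1*78 + 11 = 89.
  i=4: a_4=5, p_4 = 5*1076 + 943 = 6323, q_4 = 5*89 + 78 = 523.
  i=5: a_5=10, p_5 = 10*6323 + 1076 = 64306, q_5 = 10*523 + 89 = 5319.
  i=6: a_6=4, p_6 = 4*64306 + 6323 = 263547, q_6 = 4*5319 + 523 = 21799.
  i=7: a_7=3, p_7 = 3*263547 + 64306 = 854947, q_7 = 3*21799 + 5319 = 70716.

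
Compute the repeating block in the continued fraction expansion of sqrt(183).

Write x_i = (sqrt(183) + m_i)/d_i with (m_0, d_0) = (0, 1). a_0 = floor(sqrt(183)) = 13, since 13^2 = 169 <= 183 < 196 = 14^2.
Iterate m_{i+1} = d_i*a_i - m_i, d_{i+1} = (183 - m_{i+1}^2)/d_i, a_{i+1} = floor((a_0 + m_{i+1})/d_{i+1}):
  m_1 = 1*13 - 0 = 13, d_1 = (183 - 13^2)/1 = 14/1 = 14, a_1 = floor((13 + 13)/14) = 1.
  m_2 = 14*1 - 13 = 1, d_2 = (183 - 1^2)/14 = 182/14 = 13, a_2 = floor((13 + 1)/13) = 1.
  m_3 = 13*1 - 1 = 12, d_3 = (183 - 12^2)/13 = 39/13 = 3, a_3 = floor((13 + 12)/3) = 8.
  m_4 = 3*8 - 12 = 12, d_4 = (183 - 12^2)/3 = 39/3 = 13, a_4 = floor((13 + 12)/13) = 1.
  m_5 = 13*1 - 12 = 1, d_5 = (183 - 1^2)/13 = 182/13 = 14, a_5 = floor((13 + 1)/14) = 1.
  m_6 = 14*1 - 1 = 13, d_6 = (183 - 13^2)/14 = 14/14 = 1, a_6 = floor((13 + 13)/1) = 26.
  m_7 = 1*26 - 13 = 13, d_7 = (183 - 13^2)/1 = 14/1 = 14: (m_7, d_7) = (m_1, d_1) = (13, 14), so from here the quotients repeat a_1, ..., a_6; the period length is 6.
Hence the expansion of sqrt(183) is a_0 = 13 followed by the repeating block 1, 1, 8, 1, 1, 26 (period 6).

[13; (1, 1, 8, 1, 1, 26)]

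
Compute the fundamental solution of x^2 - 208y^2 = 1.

(x, y) = (649, 45)

First expand sqrt(208) as a continued fraction. With x_i = (sqrt(208) + m_i)/d_i and (m_0, d_0) = (0, 1): a_0 = floor(sqrt(208)) = 14, since 14^2 = 196 <= 208 < 225 = 15^2.
Iterate m_{i+1} = d_i*a_i - m_i, d_{i+1} = (208 - m_{i+1}^2)/d_i, a_{i+1} = floor((a_0 + m_{i+1})/d_{i+1}):
  m_1 = 1*14 - 0 = 14, d_1 = (208 - 14^2)/1 = 12/1 = 12, a_1 = floor((14 + 14)/12) = 2.
  m_2 = 12*2 - 14 = 10, d_2 = (208 - 10^2)/12 = 108/12 = 9, a_2 = floor((14 + 10)/9) = 2.
  m_3 = 9*2 - 10 = 8, d_3 = (208 - 8^2)/9 = 144/9 = 16, a_3 = floor((14 + 8)/16) = 1.
  m_4 = 16*1 - 8 = 8, d_4 = (208 - 8^2)/16 = 144/16 = 9, a_4 = floor((14 + 8)/9) = 2.
  m_5 = 9*2 - 8 = 10, d_5 = (208 - 10^2)/9 = 108/9 = 12, a_5 = floor((14 + 10)/12) = 2.
  m_6 = 12*2 - 10 = 14, d_6 = (208 - 14^2)/12 = 12/12 = 1, a_6 = floor((14 + 14)/1) = 28.
  m_7 = 1*28 - 14 = 14, d_7 = (208 - 14^2)/1 = 12/1 = 12: (m_7, d_7) = (m_1, d_1) = (14, 12), so from here the quotients repeat a_1, ..., a_6; the period length is 6.
So sqrt(208) = [14; (2, 2, 1, 2, 2, 28)] with period length k = 6.
k is even, so the fundamental solution of x^2 - 208y^2 = 1 is (p_{k-1}, q_{k-1}) = (p_5, q_5); compute convergents through index 5.
Convergents (p_i = a_i*p_{i-1} + p_{i-2}, q_i = a_i*q_{i-1} + q_{i-2} with p_{-2}=0, p_{-1}=1, q_{-2}=1, q_{-1}=0):
  i=0: a_0=14, p_0 = 14*1 + 0 = 14, q_0 = 14*0 + 1 = 1.
  i=1: a_1=2, p_1 = 2*14 + 1 = 29, q_1 = 2*1 + 0 = 2.
  i=2: a_2=2, p_2 = 2*29 + 14 = 72, q_2 = 2*2 + 1 = 5.
  i=3: a_3=1, p_3 = 1*72 + 29 = 101, q_3 = 1*5 + 2 = 7.
  i=4: a_4=2, p_4 = 2*101 + 72 = 274, q_4 = 2*7 + 5 = 19.
  i=5: a_5=2, p_5 = 2*274 + 101 = 649, q_5 = 2*19 + 7 = 45.
Check: 649^2 - 208*45^2 = 421201 - 421200 = 1, so (x, y) = (649, 45) solves the equation, and by the theorem it is the least positive solution.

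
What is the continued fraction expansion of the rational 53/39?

Run the Euclidean algorithm on 53 and 39; the successive quotients are the partial quotients a_0, a_1, ... (each step inverts the fractional part left over by the previous one):
  53 = 1*39 + 14, so a_0 = 1.
  39 = 2*14 + 11, so a_1 = 2.
  14 = 1*11 + 3, so a_2 = 1.
  11 = 3*3 + 2, so a_3 = 3.
  3 = 1*2 + 1, so a_4 = 1.
  2 = 2*1 + 0, so a_5 = 2.
The remainder reaches 0 after 6 divisions, so the expansion has 6 partial quotients, read off in order.

[1; 2, 1, 3, 1, 2]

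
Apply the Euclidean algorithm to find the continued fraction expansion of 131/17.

Run the Euclidean algorithm on 131 and 17; the successive quotients are the partial quotients a_0, a_1, ... (each step inverts the fractional part left over by the previous one):
  131 = 7*17 + 12, so a_0 = 7.
  17 = 1*12 + 5, so a_1 = 1.
  12 = 2*5 + 2, so a_2 = 2.
  5 = 2*2 + 1, so a_3 = 2.
  2 = 2*1 + 0, so a_4 = 2.
The remainder reaches 0 after 5 divisions, so the expansion has 5 partial quotients, read off in order.

[7; 1, 2, 2, 2]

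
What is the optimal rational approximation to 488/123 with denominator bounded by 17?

67/17

Expand x = 488/123 as a continued fraction with the Euclidean algorithm:
  488 = 3*123 + 119, so a_0 = 3.
  123 = 1*119 + 4, so a_1 = 1.
  119 = 29*4 + 3, so a_2 = 29.
  4 = 1*3 + 1, so a_3 = 1.
  3 = 3*1 + 0, so a_4 = 3.
so x = [3; 1, 29, 1, 3].
Convergents (p_i = a_i*p_{i-1} + p_{i-2}, q_i = a_i*q_{i-1} + q_{i-2} with p_{-2}=0, p_{-1}=1, q_{-2}=1, q_{-1}=0), until the denominator exceeds 17:
  i=0: a_0=3, p_0 = 3*1 + 0 = 3, q_0 = 3*0 + 1 = 1.
  i=1: a_1=1, p_1 = 1*3 + 1 = 4, q_1 = 1*1 + 0 = 1.
  i=2: a_2=29, p_2 = 29*4 + 3 = 119, q_2 = 29*1 + 1 = 30.
q_2 = 30 > 17, so the last convergent with denominator <= 17 is p_1/q_1 = 4/1.
The closest fraction with denominator <= 17 is either p_1/q_1 or the intermediate fraction (k*p_1 + p_0)/(k*q_1 + q_0) with the largest k >= 1 whose denominator stays <= 17; these approach x as k grows, and every other convergent or intermediate fraction in range is farther away.
Largest k: floor((17 - q_0)/q_1) = floor((17 - 1)/1) = 16.
That gives (16*4 + 3)/(16*1 + 1) = 67/17.
Compare the errors: |x - 4/1| = |488*1 - 4*123|/(123*1) = 4/123, and |x - 67/17| = |488*17 - 67*123|/(123*17) = 55/2091.
Cross-multiplying, 55*123 = 6765 < 8364 = 4*2091, so 55/2091 is smaller: the intermediate fraction 67/17 is closer to x than 4/1.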